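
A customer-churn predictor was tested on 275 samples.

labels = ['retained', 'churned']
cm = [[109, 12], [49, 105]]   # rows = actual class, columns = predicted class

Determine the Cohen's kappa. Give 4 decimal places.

0.5642

Observed agreement pₒ = trace/N = 214/275 = 0.77818
Expected agreement pₑ = Σ (rowᵢ·colᵢ)/N² = (121·158 + 154·117)/275² = 0.49105
κ = (pₒ − pₑ)/(1 − pₑ) = (0.77818 − 0.49105)/(1 − 0.49105) = 0.5642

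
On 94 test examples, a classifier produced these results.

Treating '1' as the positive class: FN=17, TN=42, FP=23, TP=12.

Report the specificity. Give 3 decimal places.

0.646

Specificity = TN/(TN+FP) = 42/(42+23) = 0.646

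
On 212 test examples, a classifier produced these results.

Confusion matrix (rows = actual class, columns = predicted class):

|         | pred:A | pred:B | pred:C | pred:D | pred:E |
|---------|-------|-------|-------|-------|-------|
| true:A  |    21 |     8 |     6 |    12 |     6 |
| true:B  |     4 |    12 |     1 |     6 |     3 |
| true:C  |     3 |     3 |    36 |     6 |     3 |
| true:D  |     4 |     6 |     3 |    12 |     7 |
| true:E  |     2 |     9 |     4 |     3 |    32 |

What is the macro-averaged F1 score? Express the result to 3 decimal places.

Per-class F1 score (2·TP/(2·TP+FP+FN)):
  A: TP=21, FP=4+3+4+2=13, FN=8+6+12+6=32 → 42/87 = 0.4828
  B: TP=12, FP=8+3+6+9=26, FN=4+1+6+3=14 → 24/64 = 0.3750
  C: TP=36, FP=6+1+3+4=14, FN=3+3+6+3=15 → 72/101 = 0.7129
  D: TP=12, FP=12+6+6+3=27, FN=4+6+3+7=20 → 24/71 = 0.3380
  E: TP=32, FP=6+3+3+7=19, FN=2+9+4+3=18 → 64/101 = 0.6337
Macro-F1 score = mean = (0.4828 + 0.3750 + 0.7129 + 0.3380 + 0.6337) / 5 = 0.508

0.508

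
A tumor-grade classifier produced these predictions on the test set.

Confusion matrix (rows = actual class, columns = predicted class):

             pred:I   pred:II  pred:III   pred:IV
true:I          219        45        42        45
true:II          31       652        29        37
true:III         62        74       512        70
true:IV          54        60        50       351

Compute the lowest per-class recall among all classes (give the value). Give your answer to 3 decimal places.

Per-class recall (TP/(TP+FN)):
  I: TP=219, FN=45+42+45=132 → 219/351 = 0.6239
  II: TP=652, FN=31+29+37=97 → 652/749 = 0.8705
  III: TP=512, FN=62+74+70=206 → 512/718 = 0.7131
  IV: TP=351, FN=54+60+50=164 → 351/515 = 0.6816
Lowest is class 'I' with recall = 0.624.

0.624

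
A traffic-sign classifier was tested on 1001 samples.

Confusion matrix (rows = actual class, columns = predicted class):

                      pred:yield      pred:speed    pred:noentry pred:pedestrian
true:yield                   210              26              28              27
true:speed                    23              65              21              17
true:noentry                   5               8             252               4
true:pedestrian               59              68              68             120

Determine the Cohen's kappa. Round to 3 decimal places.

0.523

Observed agreement pₒ = trace/N = 647/1001 = 0.6464
Expected agreement pₑ = Σ (rowᵢ·colᵢ)/N² = (291·297 + 126·167 + 269·369 + 315·168)/1001² = 0.2591
κ = (pₒ − pₑ)/(1 − pₑ) = (0.6464 − 0.2591)/(1 − 0.2591) = 0.523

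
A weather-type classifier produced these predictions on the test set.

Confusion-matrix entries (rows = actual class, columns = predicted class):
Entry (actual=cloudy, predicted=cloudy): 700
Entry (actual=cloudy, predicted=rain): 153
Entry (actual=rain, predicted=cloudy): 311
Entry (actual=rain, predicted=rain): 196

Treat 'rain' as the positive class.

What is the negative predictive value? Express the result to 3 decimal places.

0.692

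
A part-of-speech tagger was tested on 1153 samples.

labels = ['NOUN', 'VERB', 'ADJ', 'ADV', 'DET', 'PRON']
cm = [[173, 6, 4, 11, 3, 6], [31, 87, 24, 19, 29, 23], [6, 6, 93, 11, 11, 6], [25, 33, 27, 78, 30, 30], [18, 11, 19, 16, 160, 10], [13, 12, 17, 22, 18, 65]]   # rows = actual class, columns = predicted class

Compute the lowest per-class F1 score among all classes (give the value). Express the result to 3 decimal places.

Per-class F1 score (2·TP/(2·TP+FP+FN)):
  NOUN: TP=173, FP=31+6+25+18+13=93, FN=6+4+11+3+6=30 → 346/469 = 0.7377
  VERB: TP=87, FP=6+6+33+11+12=68, FN=31+24+19+29+23=126 → 174/368 = 0.4728
  ADJ: TP=93, FP=4+24+27+19+17=91, FN=6+6+11+11+6=40 → 186/317 = 0.5868
  ADV: TP=78, FP=11+19+11+16+22=79, FN=25+33+27+30+30=145 → 156/380 = 0.4105
  DET: TP=160, FP=3+29+11+30+18=91, FN=18+11+19+16+10=74 → 320/485 = 0.6598
  PRON: TP=65, FP=6+23+6+30+10=75, FN=13+12+17+22+18=82 → 130/287 = 0.4530
Lowest is class 'ADV' with F1 score = 0.411.

0.411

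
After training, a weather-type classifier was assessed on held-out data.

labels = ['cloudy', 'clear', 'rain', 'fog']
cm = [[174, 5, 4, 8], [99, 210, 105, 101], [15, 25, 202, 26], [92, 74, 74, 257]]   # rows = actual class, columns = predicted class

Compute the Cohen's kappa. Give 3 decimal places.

0.434

Observed agreement pₒ = trace/N = 843/1471 = 0.5731
Expected agreement pₑ = Σ (rowᵢ·colᵢ)/N² = (191·380 + 515·314 + 268·385 + 497·392)/1471² = 0.2460
κ = (pₒ − pₑ)/(1 − pₑ) = (0.5731 − 0.2460)/(1 − 0.2460) = 0.434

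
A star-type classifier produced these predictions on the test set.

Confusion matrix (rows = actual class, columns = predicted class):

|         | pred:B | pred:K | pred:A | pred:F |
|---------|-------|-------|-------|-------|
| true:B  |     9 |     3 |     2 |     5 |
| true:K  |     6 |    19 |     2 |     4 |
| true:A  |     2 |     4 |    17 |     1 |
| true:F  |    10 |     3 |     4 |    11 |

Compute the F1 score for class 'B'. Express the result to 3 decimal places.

One-vs-rest for 'B': TP = diagonal; FP = other classes predicted 'B'; FN = 'B' predicted as other.
F1 score = 2·TP/(2·TP+FP+FN).
B: TP=9, FP=6+2+10=18, FN=3+2+5=10 → 18/46 = 0.3913

0.391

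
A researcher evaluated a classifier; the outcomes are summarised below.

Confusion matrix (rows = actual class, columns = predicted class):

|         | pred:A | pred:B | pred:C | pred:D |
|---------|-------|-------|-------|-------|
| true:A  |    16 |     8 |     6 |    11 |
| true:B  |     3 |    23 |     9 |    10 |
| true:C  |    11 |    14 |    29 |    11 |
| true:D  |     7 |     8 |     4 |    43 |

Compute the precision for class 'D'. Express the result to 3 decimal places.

0.573

Take TP from the diagonal, FP from the rest of the 'D' prediction marginal, FN from the rest of the 'D' actual marginal.
precision = TP/(TP+FP).
D: TP=43, FP=11+10+11=32 → 43/75 = 0.5733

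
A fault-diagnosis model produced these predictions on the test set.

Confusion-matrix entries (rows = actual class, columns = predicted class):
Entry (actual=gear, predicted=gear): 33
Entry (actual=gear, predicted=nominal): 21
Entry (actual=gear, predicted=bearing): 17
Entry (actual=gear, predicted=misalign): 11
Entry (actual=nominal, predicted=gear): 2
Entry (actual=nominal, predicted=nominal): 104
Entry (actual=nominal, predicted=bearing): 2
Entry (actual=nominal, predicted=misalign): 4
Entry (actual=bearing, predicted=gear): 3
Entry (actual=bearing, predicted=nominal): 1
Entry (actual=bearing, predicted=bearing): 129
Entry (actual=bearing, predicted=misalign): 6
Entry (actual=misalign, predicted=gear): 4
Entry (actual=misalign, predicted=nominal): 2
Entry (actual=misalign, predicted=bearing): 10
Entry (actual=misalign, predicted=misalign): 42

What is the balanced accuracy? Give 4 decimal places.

0.7458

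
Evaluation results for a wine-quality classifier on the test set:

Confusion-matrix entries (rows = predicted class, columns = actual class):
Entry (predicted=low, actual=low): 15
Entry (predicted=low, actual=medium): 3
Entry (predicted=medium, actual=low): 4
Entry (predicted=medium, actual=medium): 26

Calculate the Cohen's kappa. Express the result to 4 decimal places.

0.6923

Observed agreement pₒ = trace/N = 41/48 = 0.85417
Expected agreement pₑ = Σ (rowᵢ·colᵢ)/N² = (19·18 + 29·30)/48² = 0.52604
κ = (pₒ − pₑ)/(1 − pₑ) = (0.85417 − 0.52604)/(1 − 0.52604) = 0.6923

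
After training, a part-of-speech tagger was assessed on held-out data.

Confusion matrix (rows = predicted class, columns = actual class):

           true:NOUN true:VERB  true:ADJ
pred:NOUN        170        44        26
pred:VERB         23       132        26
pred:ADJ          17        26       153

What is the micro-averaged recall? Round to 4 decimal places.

0.7374

Micro-averaging pools counts across classes: ΣTP=455, ΣFP=162, ΣFN=162.
Micro-recall = TP/(TP+FN) on pooled counts = 0.7374 (equals overall accuracy in single-label multiclass).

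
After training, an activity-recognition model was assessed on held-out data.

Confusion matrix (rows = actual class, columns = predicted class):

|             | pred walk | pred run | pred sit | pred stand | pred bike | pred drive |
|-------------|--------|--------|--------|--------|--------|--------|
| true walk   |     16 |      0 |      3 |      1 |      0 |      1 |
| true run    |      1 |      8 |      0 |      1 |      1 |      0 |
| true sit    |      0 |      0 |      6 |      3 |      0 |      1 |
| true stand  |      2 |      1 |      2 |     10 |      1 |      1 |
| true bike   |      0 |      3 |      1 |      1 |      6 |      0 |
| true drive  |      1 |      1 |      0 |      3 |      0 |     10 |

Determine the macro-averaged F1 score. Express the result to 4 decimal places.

Per-class F1 score (2·TP/(2·TP+FP+FN)):
  walk: TP=16, FP=1+0+2+0+1=4, FN=0+3+1+0+1=5 → 32/41 = 0.78049
  run: TP=8, FP=0+0+1+3+1=5, FN=1+0+1+1+0=3 → 16/24 = 0.66667
  sit: TP=6, FP=3+0+2+1+0=6, FN=0+0+3+0+1=4 → 12/22 = 0.54545
  stand: TP=10, FP=1+1+3+1+3=9, FN=2+1+2+1+1=7 → 20/36 = 0.55556
  bike: TP=6, FP=0+1+0+1+0=2, FN=0+3+1+1+0=5 → 12/19 = 0.63158
  drive: TP=10, FP=1+0+1+1+0=3, FN=1+1+0+3+0=5 → 20/28 = 0.71429
Macro-F1 score = mean = (0.78049 + 0.66667 + 0.54545 + 0.55556 + 0.63158 + 0.71429) / 6 = 0.6490

0.6490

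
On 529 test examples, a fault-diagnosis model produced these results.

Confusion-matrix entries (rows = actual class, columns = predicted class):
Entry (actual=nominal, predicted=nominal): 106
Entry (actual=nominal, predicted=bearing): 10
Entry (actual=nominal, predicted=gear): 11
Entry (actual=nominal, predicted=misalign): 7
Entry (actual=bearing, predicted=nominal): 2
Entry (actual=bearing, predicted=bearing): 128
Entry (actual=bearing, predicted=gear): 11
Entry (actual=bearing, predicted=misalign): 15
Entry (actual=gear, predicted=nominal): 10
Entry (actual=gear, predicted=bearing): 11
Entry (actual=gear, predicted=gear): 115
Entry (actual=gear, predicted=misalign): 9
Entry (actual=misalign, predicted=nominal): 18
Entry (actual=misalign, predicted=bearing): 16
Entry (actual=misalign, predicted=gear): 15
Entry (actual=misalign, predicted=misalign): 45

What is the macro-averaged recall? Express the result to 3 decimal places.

0.721

Per-class recall (TP/(TP+FN)):
  nominal: TP=106, FN=10+11+7=28 → 106/134 = 0.7910
  bearing: TP=128, FN=2+11+15=28 → 128/156 = 0.8205
  gear: TP=115, FN=10+11+9=30 → 115/145 = 0.7931
  misalign: TP=45, FN=18+16+15=49 → 45/94 = 0.4787
Macro-recall = mean = (0.7910 + 0.8205 + 0.7931 + 0.4787) / 4 = 0.721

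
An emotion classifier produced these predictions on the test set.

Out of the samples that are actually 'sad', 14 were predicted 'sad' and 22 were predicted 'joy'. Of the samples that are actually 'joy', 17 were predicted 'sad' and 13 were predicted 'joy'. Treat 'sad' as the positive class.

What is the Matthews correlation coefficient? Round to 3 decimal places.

MCC = (TP·TN − FP·FN) / √((TP+FP)(TP+FN)(TN+FP)(TN+FN))
Numerator = 14·13 − 17·22 = -192
Denominator = √(31·36·30·35) = √1171800 = 1082.4971
MCC = -192 / 1082.4971 = -0.177

-0.177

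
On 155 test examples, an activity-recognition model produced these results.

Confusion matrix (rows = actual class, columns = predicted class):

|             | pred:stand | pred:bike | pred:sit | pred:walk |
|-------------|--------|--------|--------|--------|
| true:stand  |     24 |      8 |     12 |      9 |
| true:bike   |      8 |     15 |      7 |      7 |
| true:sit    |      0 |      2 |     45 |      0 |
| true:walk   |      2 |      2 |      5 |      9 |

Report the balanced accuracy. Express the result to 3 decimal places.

0.579

Balanced accuracy = mean of per-class recall.
  stand: recall = 24/53 = 0.4528
  bike: recall = 15/37 = 0.4054
  sit: recall = 45/47 = 0.9574
  walk: recall = 9/18 = 0.5000
Mean = (0.4528 + 0.4054 + 0.9574 + 0.5000) / 4 = 0.579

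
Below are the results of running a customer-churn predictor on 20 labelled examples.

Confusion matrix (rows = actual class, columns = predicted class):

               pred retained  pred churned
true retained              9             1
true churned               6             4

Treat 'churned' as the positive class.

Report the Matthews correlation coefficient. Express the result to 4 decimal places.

0.3464

MCC = (TP·TN − FP·FN) / √((TP+FP)(TP+FN)(TN+FP)(TN+FN))
Numerator = 4·9 − 1·6 = 30
Denominator = √(5·10·10·15) = √7500 = 86.6025
MCC = 30 / 86.6025 = 0.3464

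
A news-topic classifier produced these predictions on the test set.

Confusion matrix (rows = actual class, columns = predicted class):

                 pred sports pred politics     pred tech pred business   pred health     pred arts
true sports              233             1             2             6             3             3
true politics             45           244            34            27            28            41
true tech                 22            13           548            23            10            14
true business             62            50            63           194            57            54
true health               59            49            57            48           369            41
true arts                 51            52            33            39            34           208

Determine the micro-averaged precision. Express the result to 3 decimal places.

Micro-averaging pools counts across classes: ΣTP=1796, ΣFP=1021, ΣFN=1021.
Micro-precision = TP/(TP+FP) on pooled counts = 0.638 (equals overall accuracy in single-label multiclass).

0.638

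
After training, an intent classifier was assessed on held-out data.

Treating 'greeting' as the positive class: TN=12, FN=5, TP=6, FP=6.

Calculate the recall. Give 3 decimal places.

Recall = TP/(TP+FN) = 6/(6+5) = 6/11 = 0.545

0.545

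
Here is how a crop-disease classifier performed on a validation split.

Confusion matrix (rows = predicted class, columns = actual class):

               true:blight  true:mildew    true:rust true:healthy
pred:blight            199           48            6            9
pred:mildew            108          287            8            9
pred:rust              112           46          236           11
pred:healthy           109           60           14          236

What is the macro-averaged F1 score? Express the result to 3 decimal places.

0.643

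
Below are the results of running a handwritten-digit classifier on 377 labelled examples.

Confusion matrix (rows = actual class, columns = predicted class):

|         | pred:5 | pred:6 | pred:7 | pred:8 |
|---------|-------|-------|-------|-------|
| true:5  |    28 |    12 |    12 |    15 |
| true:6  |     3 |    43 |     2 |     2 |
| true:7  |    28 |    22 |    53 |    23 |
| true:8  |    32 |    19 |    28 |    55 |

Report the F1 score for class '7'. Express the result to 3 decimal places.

0.480

F1 score = 2·TP/(2·TP+FP+FN).
7: TP=53, FP=12+2+28=42, FN=28+22+23=73 → 106/221 = 0.4796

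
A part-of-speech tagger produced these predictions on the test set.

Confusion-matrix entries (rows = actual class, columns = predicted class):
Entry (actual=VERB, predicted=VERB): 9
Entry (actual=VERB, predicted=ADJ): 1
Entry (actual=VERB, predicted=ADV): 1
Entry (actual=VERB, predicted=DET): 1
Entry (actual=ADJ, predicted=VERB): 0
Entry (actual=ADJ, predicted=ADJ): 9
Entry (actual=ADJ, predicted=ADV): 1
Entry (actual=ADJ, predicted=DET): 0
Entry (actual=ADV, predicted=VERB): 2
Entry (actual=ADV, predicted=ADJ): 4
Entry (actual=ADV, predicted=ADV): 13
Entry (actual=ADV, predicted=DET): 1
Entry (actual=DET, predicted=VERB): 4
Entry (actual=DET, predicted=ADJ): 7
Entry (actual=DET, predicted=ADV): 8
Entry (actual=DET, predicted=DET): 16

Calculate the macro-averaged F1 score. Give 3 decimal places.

Per-class F1 score (2·TP/(2·TP+FP+FN)):
  VERB: TP=9, FP=0+2+4=6, FN=1+1+1=3 → 18/27 = 0.6667
  ADJ: TP=9, FP=1+4+7=12, FN=0+1+0=1 → 18/31 = 0.5806
  ADV: TP=13, FP=1+1+8=10, FN=2+4+1=7 → 26/43 = 0.6047
  DET: TP=16, FP=1+0+1=2, FN=4+7+8=19 → 32/53 = 0.6038
Macro-F1 score = mean = (0.6667 + 0.5806 + 0.6047 + 0.6038) / 4 = 0.614

0.614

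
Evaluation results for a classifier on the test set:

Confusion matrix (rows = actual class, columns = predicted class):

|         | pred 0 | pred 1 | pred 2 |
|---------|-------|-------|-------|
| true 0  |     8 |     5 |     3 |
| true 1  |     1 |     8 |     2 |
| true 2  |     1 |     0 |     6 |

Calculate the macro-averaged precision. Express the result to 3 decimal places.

Per-class precision (TP/(TP+FP)):
  0: TP=8, FP=1+1=2 → 8/10 = 0.8000
  1: TP=8, FP=5+0=5 → 8/13 = 0.6154
  2: TP=6, FP=3+2=5 → 6/11 = 0.5455
Macro-precision = mean = (0.8000 + 0.6154 + 0.5455) / 3 = 0.654

0.654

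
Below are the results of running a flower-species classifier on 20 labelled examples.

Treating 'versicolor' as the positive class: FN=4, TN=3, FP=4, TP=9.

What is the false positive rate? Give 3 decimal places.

0.571

FPR = FP/(FP+TN) = 4/(4+3) = 0.571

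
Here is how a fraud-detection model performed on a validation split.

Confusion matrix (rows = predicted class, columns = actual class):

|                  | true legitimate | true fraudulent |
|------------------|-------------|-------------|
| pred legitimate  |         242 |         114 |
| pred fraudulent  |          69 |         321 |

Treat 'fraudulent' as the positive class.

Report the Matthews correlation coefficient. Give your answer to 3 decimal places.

MCC = (TP·TN − FP·FN) / √((TP+FP)(TP+FN)(TN+FP)(TN+FN))
Numerator = 321·242 − 69·114 = 69816
Denominator = √(390·435·311·356) = √18782969400 = 137050.9737
MCC = 69816 / 137050.9737 = 0.509

0.509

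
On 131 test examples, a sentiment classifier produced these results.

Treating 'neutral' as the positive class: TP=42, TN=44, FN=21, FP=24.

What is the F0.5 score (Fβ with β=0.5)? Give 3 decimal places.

0.642

Fβ = (1+β²)·TP / ((1+β²)·TP + β²·FN + FP), with β²=1/4
= 1.25·42 / (1.25·42 + 0.25·21 + 24) = 0.642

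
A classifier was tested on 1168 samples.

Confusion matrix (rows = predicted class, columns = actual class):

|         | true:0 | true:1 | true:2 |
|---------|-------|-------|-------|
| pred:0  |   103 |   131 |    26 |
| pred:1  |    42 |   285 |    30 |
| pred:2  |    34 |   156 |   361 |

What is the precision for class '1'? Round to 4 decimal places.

One-vs-rest for '1': TP = diagonal; FP = other classes predicted '1'; FN = '1' predicted as other.
precision = TP/(TP+FP).
1: TP=285, FP=42+30=72 → 285/357 = 0.79832

0.7983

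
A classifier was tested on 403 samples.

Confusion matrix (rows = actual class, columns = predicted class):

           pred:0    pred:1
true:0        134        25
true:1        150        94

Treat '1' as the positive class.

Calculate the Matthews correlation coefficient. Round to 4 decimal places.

MCC = (TP·TN − FP·FN) / √((TP+FP)(TP+FN)(TN+FP)(TN+FN))
Numerator = 94·134 − 25·150 = 8846
Denominator = √(119·244·159·284) = √1311149616 = 36209.8000
MCC = 8846 / 36209.8000 = 0.2443

0.2443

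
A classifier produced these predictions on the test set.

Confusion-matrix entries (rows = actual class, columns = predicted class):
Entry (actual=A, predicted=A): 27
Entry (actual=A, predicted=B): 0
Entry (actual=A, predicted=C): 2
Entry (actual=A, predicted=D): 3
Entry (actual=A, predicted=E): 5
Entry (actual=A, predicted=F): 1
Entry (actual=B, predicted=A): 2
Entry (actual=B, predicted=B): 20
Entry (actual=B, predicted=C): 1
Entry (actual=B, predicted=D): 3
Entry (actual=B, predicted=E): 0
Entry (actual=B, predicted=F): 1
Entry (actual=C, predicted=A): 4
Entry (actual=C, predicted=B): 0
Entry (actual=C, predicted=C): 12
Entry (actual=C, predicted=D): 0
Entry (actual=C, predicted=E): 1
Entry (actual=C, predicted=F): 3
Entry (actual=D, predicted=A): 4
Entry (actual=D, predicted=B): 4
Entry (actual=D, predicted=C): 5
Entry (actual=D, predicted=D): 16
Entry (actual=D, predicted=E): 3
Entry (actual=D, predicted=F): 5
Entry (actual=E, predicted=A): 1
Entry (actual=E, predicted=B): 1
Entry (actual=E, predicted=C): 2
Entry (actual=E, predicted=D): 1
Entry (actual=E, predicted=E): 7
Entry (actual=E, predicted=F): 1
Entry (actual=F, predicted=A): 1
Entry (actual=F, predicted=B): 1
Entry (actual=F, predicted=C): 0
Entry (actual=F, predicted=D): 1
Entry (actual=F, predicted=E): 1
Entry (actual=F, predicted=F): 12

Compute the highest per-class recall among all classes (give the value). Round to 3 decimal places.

0.750

Per-class recall (TP/(TP+FN)):
  A: TP=27, FN=0+2+3+5+1=11 → 27/38 = 0.7105
  B: TP=20, FN=2+1+3+0+1=7 → 20/27 = 0.7407
  C: TP=12, FN=4+0+0+1+3=8 → 12/20 = 0.6000
  D: TP=16, FN=4+4+5+3+5=21 → 16/37 = 0.4324
  E: TP=7, FN=1+1+2+1+1=6 → 7/13 = 0.5385
  F: TP=12, FN=1+1+0+1+1=4 → 12/16 = 0.7500
Highest is class 'F' with recall = 0.750.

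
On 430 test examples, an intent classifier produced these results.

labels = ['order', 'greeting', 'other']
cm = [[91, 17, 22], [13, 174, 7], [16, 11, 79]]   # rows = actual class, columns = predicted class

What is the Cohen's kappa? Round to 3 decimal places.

0.688

Observed agreement pₒ = trace/N = 344/430 = 0.8000
Expected agreement pₑ = Σ (rowᵢ·colᵢ)/N² = (130·120 + 194·202 + 106·108)/430² = 0.3582
κ = (pₒ − pₑ)/(1 − pₑ) = (0.8000 − 0.3582)/(1 − 0.3582) = 0.688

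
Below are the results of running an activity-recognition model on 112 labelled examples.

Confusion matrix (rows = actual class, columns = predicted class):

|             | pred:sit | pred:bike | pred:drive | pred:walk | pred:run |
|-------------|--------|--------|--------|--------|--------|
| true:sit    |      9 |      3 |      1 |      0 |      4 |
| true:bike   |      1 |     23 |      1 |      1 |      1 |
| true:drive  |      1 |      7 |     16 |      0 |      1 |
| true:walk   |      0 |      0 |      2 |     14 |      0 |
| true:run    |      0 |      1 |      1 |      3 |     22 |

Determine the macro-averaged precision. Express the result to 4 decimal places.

0.7640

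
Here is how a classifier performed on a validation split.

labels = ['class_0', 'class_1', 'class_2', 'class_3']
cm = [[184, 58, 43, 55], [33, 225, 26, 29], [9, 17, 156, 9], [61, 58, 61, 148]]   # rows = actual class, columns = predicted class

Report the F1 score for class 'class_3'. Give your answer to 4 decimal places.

F1 score = 2·TP/(2·TP+FP+FN).
class_3: TP=148, FP=55+29+9=93, FN=61+58+61=180 → 296/569 = 0.52021

0.5202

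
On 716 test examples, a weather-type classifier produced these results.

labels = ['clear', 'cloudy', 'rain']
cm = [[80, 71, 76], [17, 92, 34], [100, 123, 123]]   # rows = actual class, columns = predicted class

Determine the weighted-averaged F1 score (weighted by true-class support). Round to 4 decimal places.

Per-class F1 score (2·TP/(2·TP+FP+FN)):
  clear: TP=80, FP=17+100=117, FN=71+76=147 → 160/424 = 0.37736
  cloudy: TP=92, FP=71+123=194, FN=17+34=51 → 184/429 = 0.42890
  rain: TP=123, FP=76+34=110, FN=100+123=223 → 246/579 = 0.42487
Weighted-F1 score = Σ (supportᵢ/N)·F1 scoreᵢ with N=716: (227/716)·0.37736 + (143/716)·0.42890 + (346/716)·0.42487 = 0.4106

0.4106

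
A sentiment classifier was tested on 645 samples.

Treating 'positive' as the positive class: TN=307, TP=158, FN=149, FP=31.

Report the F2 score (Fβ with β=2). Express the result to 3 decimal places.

Fβ = (1+β²)·TP / ((1+β²)·TP + β²·FN + FP), with β²=4
= 5·158 / (5·158 + 4·149 + 31) = 0.558

0.558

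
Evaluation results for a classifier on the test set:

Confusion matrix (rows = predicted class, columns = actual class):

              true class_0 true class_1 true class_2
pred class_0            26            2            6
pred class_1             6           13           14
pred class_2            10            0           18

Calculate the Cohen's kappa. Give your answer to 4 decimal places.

0.4021

Observed agreement pₒ = trace/N = 57/95 = 0.60000
Expected agreement pₑ = Σ (rowᵢ·colᵢ)/N² = (42·34 + 15·33 + 38·28)/95² = 0.33097
κ = (pₒ − pₑ)/(1 − pₑ) = (0.60000 − 0.33097)/(1 − 0.33097) = 0.4021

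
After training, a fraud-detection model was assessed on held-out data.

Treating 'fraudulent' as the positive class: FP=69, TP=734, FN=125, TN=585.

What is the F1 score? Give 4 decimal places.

0.8833

Precision = TP/(TP+FP) = 734/803 = 0.9141
Recall = TP/(TP+FN) = 734/859 = 0.8545
F1 = 2·TP/(2·TP+FP+FN) = 1468/1662 = 0.8833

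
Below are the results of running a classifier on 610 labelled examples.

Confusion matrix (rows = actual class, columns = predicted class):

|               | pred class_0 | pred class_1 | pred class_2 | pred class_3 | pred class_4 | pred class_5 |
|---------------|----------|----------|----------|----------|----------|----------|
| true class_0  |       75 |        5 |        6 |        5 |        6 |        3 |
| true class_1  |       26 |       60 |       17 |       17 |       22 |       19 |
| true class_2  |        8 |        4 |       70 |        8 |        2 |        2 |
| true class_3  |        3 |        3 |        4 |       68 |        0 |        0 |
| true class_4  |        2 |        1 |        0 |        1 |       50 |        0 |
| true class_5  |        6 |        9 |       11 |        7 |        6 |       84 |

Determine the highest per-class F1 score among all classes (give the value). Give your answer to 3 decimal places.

0.739

Per-class F1 score (2·TP/(2·TP+FP+FN)):
  class_0: TP=75, FP=26+8+3+2+6=45, FN=5+6+5+6+3=25 → 150/220 = 0.6818
  class_1: TP=60, FP=5+4+3+1+9=22, FN=26+17+17+22+19=101 → 120/243 = 0.4938
  class_2: TP=70, FP=6+17+4+0+11=38, FN=8+4+8+2+2=24 → 140/202 = 0.6931
  class_3: TP=68, FP=5+17+8+1+7=38, FN=3+3+4+0+0=10 → 136/184 = 0.7391
  class_4: TP=50, FP=6+22+2+0+6=36, FN=2+1+0+1+0=4 → 100/140 = 0.7143
  class_5: TP=84, FP=3+19+2+0+0=24, FN=6+9+11+7+6=39 → 168/231 = 0.7273
Highest is class 'class_3' with F1 score = 0.739.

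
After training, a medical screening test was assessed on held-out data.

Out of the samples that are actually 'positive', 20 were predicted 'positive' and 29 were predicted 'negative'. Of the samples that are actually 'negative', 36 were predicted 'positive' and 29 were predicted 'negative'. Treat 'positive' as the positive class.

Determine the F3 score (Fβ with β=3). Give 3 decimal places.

0.402

Fβ = (1+β²)·TP / ((1+β²)·TP + β²·FN + FP), with β²=9
= 10·20 / (10·20 + 9·29 + 36) = 0.402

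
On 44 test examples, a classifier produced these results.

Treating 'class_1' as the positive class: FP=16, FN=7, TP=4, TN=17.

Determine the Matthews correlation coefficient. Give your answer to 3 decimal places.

-0.105

MCC = (TP·TN − FP·FN) / √((TP+FP)(TP+FN)(TN+FP)(TN+FN))
Numerator = 4·17 − 16·7 = -44
Denominator = √(20·11·33·24) = √174240 = 417.4207
MCC = -44 / 417.4207 = -0.105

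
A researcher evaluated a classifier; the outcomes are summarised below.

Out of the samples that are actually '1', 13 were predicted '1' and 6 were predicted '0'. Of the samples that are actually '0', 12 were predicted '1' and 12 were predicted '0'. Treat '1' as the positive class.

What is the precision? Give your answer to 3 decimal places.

Precision = TP/(TP+FP) = 13/(13+12) = 13/25 = 0.520

0.520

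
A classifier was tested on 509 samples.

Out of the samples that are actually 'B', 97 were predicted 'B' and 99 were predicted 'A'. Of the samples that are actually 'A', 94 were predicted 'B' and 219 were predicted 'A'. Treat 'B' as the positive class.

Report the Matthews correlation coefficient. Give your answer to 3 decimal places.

MCC = (TP·TN − FP·FN) / √((TP+FP)(TP+FN)(TN+FP)(TN+FN))
Numerator = 97·219 − 94·99 = 11937
Denominator = √(191·196·313·318) = √3726154824 = 61042.2380
MCC = 11937 / 61042.2380 = 0.196

0.196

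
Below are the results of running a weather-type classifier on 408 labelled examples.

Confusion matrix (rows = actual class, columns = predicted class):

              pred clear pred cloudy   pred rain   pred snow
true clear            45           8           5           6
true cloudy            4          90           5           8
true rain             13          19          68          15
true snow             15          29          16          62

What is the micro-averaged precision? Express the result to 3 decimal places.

Micro-averaging pools counts across classes: ΣTP=265, ΣFP=143, ΣFN=143.
Micro-precision = TP/(TP+FP) on pooled counts = 0.650 (equals overall accuracy in single-label multiclass).

0.650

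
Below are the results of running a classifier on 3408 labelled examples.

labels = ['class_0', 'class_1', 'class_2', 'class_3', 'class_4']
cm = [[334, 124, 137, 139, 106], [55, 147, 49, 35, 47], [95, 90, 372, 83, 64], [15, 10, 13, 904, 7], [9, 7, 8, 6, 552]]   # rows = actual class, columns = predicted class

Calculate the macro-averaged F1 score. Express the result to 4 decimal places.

Per-class F1 score (2·TP/(2·TP+FP+FN)):
  class_0: TP=334, FP=55+95+15+9=174, FN=124+137+139+106=506 → 668/1348 = 0.49555
  class_1: TP=147, FP=124+90+10+7=231, FN=55+49+35+47=186 → 294/711 = 0.41350
  class_2: TP=372, FP=137+49+13+8=207, FN=95+90+83+64=332 → 744/1283 = 0.57989
  class_3: TP=904, FP=139+35+83+6=263, FN=15+10+13+7=45 → 1808/2116 = 0.85444
  class_4: TP=552, FP=106+47+64+7=224, FN=9+7+8+6=30 → 1104/1358 = 0.81296
Macro-F1 score = mean = (0.49555 + 0.41350 + 0.57989 + 0.85444 + 0.81296) / 5 = 0.6313

0.6313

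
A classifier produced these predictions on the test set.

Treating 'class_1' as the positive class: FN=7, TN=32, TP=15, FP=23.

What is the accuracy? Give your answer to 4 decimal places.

0.6104

Accuracy = (TP+TN)/N = (15+32)/77 = 0.6104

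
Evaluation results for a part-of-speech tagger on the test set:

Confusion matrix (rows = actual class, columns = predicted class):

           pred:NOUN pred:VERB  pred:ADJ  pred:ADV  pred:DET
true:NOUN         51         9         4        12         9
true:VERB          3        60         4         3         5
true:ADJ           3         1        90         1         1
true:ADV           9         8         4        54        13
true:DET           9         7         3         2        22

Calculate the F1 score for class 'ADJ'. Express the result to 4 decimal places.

0.8955

Take TP from the diagonal, FP from the rest of the 'ADJ' prediction marginal, FN from the rest of the 'ADJ' actual marginal.
F1 score = 2·TP/(2·TP+FP+FN).
ADJ: TP=90, FP=4+4+4+3=15, FN=3+1+1+1=6 → 180/201 = 0.89552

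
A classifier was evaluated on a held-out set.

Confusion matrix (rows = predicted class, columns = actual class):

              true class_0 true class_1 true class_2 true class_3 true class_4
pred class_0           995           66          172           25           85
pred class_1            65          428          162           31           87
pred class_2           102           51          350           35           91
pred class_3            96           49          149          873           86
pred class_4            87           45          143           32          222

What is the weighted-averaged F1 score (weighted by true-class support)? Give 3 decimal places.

Per-class F1 score (2·TP/(2·TP+FP+FN)):
  class_0: TP=995, FP=66+172+25+85=348, FN=65+102+96+87=350 → 1990/2688 = 0.7403
  class_1: TP=428, FP=65+162+31+87=345, FN=66+51+49+45=211 → 856/1412 = 0.6062
  class_2: TP=350, FP=102+51+35+91=279, FN=172+162+149+143=626 → 700/1605 = 0.4361
  class_3: TP=873, FP=96+49+149+86=380, FN=25+31+35+32=123 → 1746/2249 = 0.7763
  class_4: TP=222, FP=87+45+143+32=307, FN=85+87+91+86=349 → 444/1100 = 0.4036
Weighted-F1 score = Σ (supportᵢ/N)·F1 scoreᵢ with N=4527: (1345/4527)·0.7403 + (639/4527)·0.6062 + (976/4527)·0.4361 + (996/4527)·0.7763 + (571/4527)·0.4036 = 0.621

0.621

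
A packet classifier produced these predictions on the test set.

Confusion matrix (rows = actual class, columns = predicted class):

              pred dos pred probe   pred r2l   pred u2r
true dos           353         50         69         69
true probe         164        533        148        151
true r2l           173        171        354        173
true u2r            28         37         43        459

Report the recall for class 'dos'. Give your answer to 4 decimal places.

0.6525

Take TP from the diagonal, FP from the rest of the 'dos' prediction marginal, FN from the rest of the 'dos' actual marginal.
recall = TP/(TP+FN).
dos: TP=353, FN=50+69+69=188 → 353/541 = 0.65250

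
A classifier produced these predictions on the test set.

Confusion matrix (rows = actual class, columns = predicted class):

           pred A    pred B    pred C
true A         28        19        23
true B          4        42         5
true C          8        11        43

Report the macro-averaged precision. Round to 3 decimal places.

Per-class precision (TP/(TP+FP)):
  A: TP=28, FP=4+8=12 → 28/40 = 0.7000
  B: TP=42, FP=19+11=30 → 42/72 = 0.5833
  C: TP=43, FP=23+5=28 → 43/71 = 0.6056
Macro-precision = mean = (0.7000 + 0.5833 + 0.6056) / 3 = 0.630

0.630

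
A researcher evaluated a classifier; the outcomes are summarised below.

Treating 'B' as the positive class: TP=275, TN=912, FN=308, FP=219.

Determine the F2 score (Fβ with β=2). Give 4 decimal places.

0.4866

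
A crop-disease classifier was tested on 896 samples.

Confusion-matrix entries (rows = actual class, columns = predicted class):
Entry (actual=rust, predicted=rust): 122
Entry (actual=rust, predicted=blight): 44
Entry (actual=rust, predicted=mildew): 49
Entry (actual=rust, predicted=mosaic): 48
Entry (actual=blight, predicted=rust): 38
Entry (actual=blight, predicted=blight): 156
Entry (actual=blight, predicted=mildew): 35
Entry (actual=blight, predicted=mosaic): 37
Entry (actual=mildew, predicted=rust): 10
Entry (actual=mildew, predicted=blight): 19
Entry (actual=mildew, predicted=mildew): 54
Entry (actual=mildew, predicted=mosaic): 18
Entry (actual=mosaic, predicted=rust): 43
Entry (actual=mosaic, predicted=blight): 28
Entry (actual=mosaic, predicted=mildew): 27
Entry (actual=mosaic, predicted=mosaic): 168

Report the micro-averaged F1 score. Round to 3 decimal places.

Micro-averaging pools counts across classes: ΣTP=500, ΣFP=396, ΣFN=396.
Micro-F1 score = 2·TP/(2·TP+FP+FN) on pooled counts = 0.558 (equals overall accuracy in single-label multiclass).

0.558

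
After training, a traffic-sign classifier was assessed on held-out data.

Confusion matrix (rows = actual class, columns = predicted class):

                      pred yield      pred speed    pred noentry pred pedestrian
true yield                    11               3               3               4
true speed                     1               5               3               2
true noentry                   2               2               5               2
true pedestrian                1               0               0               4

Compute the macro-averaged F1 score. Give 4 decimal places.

Per-class F1 score (2·TP/(2·TP+FP+FN)):
  yield: TP=11, FP=1+2+1=4, FN=3+3+4=10 → 22/36 = 0.61111
  speed: TP=5, FP=3+2+0=5, FN=1+3+2=6 → 10/21 = 0.47619
  noentry: TP=5, FP=3+3+0=6, FN=2+2+2=6 → 10/22 = 0.45455
  pedestrian: TP=4, FP=4+2+2=8, FN=1+0+0=1 → 8/17 = 0.47059
Macro-F1 score = mean = (0.61111 + 0.47619 + 0.45455 + 0.47059) / 4 = 0.5031

0.5031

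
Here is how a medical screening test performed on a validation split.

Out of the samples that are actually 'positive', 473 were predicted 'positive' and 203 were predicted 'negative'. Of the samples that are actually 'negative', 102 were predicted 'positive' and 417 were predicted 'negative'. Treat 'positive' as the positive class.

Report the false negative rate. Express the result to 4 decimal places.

0.3003

FNR = FN/(FN+TP) = 203/(203+473) = 0.3003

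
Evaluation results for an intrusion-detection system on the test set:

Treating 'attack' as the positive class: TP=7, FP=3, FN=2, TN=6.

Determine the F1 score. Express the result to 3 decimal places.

0.737

Precision = TP/(TP+FP) = 7/10 = 0.7000
Recall = TP/(TP+FN) = 7/9 = 0.7778
F1 = 2·TP/(2·TP+FP+FN) = 14/19 = 0.737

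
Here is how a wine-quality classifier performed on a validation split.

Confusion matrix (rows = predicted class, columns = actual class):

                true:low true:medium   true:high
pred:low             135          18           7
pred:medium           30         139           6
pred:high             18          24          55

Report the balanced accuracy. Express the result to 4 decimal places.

0.7715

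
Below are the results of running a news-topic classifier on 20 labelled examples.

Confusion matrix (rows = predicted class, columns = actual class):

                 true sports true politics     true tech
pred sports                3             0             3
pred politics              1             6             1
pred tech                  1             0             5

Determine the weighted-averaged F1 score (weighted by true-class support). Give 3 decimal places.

Per-class F1 score (2·TP/(2·TP+FP+FN)):
  sports: TP=3, FP=0+3=3, FN=1+1=2 → 6/11 = 0.5455
  politics: TP=6, FP=1+1=2, FN=0+0=0 → 12/14 = 0.8571
  tech: TP=5, FP=1+0=1, FN=3+1=4 → 10/15 = 0.6667
Weighted-F1 score = Σ (supportᵢ/N)·F1 scoreᵢ with N=20: (5/20)·0.5455 + (6/20)·0.8571 + (9/20)·0.6667 = 0.694

0.694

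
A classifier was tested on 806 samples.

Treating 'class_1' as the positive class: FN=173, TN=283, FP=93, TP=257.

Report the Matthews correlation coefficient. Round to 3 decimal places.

0.353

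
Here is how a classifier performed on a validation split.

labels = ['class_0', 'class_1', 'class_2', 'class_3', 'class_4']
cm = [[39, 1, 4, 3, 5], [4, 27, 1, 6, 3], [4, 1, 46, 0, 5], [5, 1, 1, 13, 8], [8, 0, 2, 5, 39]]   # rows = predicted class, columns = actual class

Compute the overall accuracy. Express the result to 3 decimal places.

Accuracy = trace / total = (39+27+46+13+39=164) / 231 = 164/231 = 0.710

0.710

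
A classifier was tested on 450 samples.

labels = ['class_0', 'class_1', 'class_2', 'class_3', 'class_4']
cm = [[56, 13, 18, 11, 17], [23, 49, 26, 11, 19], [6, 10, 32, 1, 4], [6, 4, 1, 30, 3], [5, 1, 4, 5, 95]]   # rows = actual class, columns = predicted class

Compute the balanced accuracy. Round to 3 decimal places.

Balanced accuracy = mean of per-class recall.
  class_0: recall = 56/115 = 0.4870
  class_1: recall = 49/128 = 0.3828
  class_2: recall = 32/53 = 0.6038
  class_3: recall = 30/44 = 0.6818
  class_4: recall = 95/110 = 0.8636
Mean = (0.4870 + 0.3828 + 0.6038 + 0.6818 + 0.8636) / 5 = 0.604

0.604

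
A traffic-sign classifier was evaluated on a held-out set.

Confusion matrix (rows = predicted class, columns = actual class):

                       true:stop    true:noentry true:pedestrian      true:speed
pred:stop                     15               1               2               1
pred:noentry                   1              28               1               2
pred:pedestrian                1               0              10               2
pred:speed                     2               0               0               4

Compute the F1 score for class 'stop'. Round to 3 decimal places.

0.789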